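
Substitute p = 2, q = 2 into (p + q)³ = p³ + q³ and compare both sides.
LHS = (2 + 2)³ = 64
RHS = 2³ + 2³ = 16

LHS ≠ RHS, so the equation does not hold here.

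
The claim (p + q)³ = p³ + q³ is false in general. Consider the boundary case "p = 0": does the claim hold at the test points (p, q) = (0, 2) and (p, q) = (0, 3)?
Yes, holds at both test points

At (0, 2): LHS = 8, RHS = 8 → equal
At (0, 3): LHS = 27, RHS = 27 → equal

So the claim does hold at both of these boundary points, even though it is not an identity.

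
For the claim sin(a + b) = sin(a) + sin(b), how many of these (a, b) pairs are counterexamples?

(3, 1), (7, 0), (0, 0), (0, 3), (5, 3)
2

Testing each pair:
(3, 1): LHS = sin(4) ≈ -0.7568, RHS = sin(3) + sin(1) ≈ 0.9826 → counterexample
(7, 0): LHS = sin(7) ≈ 0.657, RHS = sin(7) ≈ 0.657 → satisfies claim
(0, 0): LHS = 0, RHS = 0 → satisfies claim
(0, 3): LHS = sin(3) ≈ 0.1411, RHS = sin(3) ≈ 0.1411 → satisfies claim
(5, 3): LHS = sin(8) ≈ 0.9894, RHS = sin(5) + sin(3) ≈ -0.8178 → counterexample

That makes 2 counterexamples.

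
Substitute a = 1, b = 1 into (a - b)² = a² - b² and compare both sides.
LHS = (1 - 1)² = 0
RHS = 1² - 1² = 0

LHS = RHS: the two sides agree.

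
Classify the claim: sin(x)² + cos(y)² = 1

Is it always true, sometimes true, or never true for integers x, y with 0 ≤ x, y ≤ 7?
It holds at (x, y) = (5, 5) (both sides equal 1), but fails at (x, y) = (6, 0) (LHS = sin(6)² + 1 ≈ 1.078, RHS = 1).

Answer: Sometimes true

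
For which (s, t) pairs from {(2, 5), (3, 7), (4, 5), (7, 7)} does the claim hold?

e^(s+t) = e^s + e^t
Testing each pair:
(2, 5): LHS = e^7 ≈ 1097, RHS = e^2 + e^5 ≈ 155.8 → fails
(3, 7): LHS = e^10 ≈ 22026.5, RHS = e^3 + e^7 ≈ 1117 → fails
(4, 5): LHS = e^9 ≈ 8103, RHS = e^4 + e^5 ≈ 203 → fails
(7, 7): LHS = e^14 ≈ 1202604.3, RHS = 2·e^7 ≈ 2193 → fails

No pair satisfies the claim.

Answer: None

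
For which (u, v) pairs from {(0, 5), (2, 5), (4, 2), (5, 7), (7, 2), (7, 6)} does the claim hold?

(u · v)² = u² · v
(0, 5)

Testing each pair:
(0, 5): LHS = 0, RHS = 0 → holds
(2, 5): LHS = 100, RHS = 20 → fails
(4, 2): LHS = 64, RHS = 32 → fails
(5, 7): LHS = 1225, RHS = 175 → fails
(7, 2): LHS = 196, RHS = 98 → fails
(7, 6): LHS = 1764, RHS = 294 → fails

1 of 6 pairs satisfies the claim.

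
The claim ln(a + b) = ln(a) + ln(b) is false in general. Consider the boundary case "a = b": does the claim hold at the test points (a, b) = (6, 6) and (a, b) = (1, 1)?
At (6, 6): LHS = ln(12) ≈ 2.485 ≠ RHS = 2·ln(6) ≈ 3.584
At (1, 1): LHS = ln(2) ≈ 0.6931 ≠ RHS = 0

Answer: No, fails at both test points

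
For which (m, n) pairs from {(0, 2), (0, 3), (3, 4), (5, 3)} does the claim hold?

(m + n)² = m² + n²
Testing each pair:
(0, 2): LHS = 4, RHS = 4 → holds
(0, 3): LHS = 9, RHS = 9 → holds
(3, 4): LHS = 49, RHS = 25 → fails
(5, 3): LHS = 64, RHS = 34 → fails

2 of 4 pairs satisfy the claim.

Answer: (0, 2), (0, 3)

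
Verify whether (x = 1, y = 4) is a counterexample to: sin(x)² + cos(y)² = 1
Yes

Substituting x = 1, y = 4:
LHS = sin(1)² + cos(4)² ≈ 1.135
RHS = 1

Since LHS ≠ RHS, this pair disproves the claim.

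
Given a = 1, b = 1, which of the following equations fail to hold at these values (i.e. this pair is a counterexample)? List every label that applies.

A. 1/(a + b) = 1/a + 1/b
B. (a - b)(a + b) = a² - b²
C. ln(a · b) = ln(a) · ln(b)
Evaluating each claim at the given values:
A. LHS = 1/2, RHS = 2 → fails here (LHS ≠ RHS)
B. LHS = 0, RHS = 0 → holds here (LHS = RHS)
C. LHS = 0, RHS = 0 → holds here (LHS = RHS)

Answer: A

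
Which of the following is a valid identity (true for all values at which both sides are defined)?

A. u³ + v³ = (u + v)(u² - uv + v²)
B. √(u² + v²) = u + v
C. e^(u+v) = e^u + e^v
A: holds — e.g. at (3, 3), both sides equal 54.
B: fails at (4, 4) — LHS = 4·√(2) ≈ 5.657, RHS = 8.
C: fails at (1, 5) — LHS = e^6 ≈ 403.4, RHS = e + e^5 ≈ 151.1.

Answer: A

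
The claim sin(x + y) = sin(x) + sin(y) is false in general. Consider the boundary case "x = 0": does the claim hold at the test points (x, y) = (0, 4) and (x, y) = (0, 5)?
At (0, 4): LHS = sin(4) ≈ -0.7568, RHS = sin(4) ≈ -0.7568 → equal
At (0, 5): LHS = sin(5) ≈ -0.9589, RHS = sin(5) ≈ -0.9589 → equal

So the claim does hold at both of these boundary points, even though it is not an identity.

Answer: Yes, holds at both test points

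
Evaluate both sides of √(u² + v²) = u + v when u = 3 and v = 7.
LHS = √(3² + 7²) = √(58) ≈ 7.616
RHS = 3 + 7 = 10

LHS ≠ RHS (they differ by about 2.384), so the equation does not hold here.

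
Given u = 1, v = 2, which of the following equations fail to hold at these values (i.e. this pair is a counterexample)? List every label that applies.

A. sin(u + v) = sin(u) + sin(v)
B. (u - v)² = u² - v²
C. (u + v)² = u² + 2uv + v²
A, B

Evaluating each claim at the given values:
A. LHS = sin(3) ≈ 0.1411, RHS = sin(1) + sin(2) ≈ 1.751 → fails here (LHS ≠ RHS)
B. LHS = 1, RHS = -3 → fails here (LHS ≠ RHS)
C. LHS = 9, RHS = 9 → holds here (LHS = RHS)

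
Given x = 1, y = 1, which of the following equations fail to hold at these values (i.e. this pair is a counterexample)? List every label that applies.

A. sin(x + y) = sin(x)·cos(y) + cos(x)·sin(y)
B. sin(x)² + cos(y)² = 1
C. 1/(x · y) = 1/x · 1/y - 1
C

Evaluating each claim at the given values:
A. LHS = sin(2) ≈ 0.9093, RHS = 2·sin(1)·cos(1) ≈ 0.9093 → holds here (LHS = RHS)
B. LHS = cos(1)² + sin(1)² = 1, RHS = 1 → holds here (LHS = RHS)
C. LHS = 1, RHS = 0 → fails here (LHS ≠ RHS)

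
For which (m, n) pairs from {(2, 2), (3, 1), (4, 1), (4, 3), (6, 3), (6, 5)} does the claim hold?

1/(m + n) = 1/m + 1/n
Testing each pair:
(2, 2): LHS = 1/4, RHS = 1 → fails
(3, 1): LHS = 1/4, RHS = 4/3 → fails
(4, 1): LHS = 1/5, RHS = 5/4 → fails
(4, 3): LHS = 1/7, RHS = 7/12 → fails
(6, 3): LHS = 1/9, RHS = 1/2 → fails
(6, 5): LHS = 1/11, RHS = 11/30 → fails

No pair satisfies the claim.

Answer: None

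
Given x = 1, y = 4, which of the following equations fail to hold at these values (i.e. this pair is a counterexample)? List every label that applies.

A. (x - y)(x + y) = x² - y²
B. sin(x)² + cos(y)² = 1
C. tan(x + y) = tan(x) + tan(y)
B, C

Evaluating each claim at the given values:
A. LHS = -15, RHS = -15 → holds here (LHS = RHS)
B. LHS = cos(4)² + sin(1)² ≈ 1.135, RHS = 1 → fails here (LHS ≠ RHS)
C. LHS = tan(5) ≈ -3.381, RHS = tan(4) + tan(1) ≈ 2.715 → fails here (LHS ≠ RHS)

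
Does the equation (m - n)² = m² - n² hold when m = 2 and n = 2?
Holds

Substituting m = 2, n = 2:

LHS = (2 - 2)² = 0
RHS = 2² - 2² = 0

LHS = RHS, so the equation holds at this point.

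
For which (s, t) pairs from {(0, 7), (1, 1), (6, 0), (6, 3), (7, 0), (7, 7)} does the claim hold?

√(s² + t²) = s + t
Testing each pair:
(0, 7): LHS = 7, RHS = 7 → holds
(1, 1): LHS = √(2) ≈ 1.414, RHS = 2 → fails
(6, 0): LHS = 6, RHS = 6 → holds
(6, 3): LHS = 3·√(5) ≈ 6.708, RHS = 9 → fails
(7, 0): LHS = 7, RHS = 7 → holds
(7, 7): LHS = 7·√(2) ≈ 9.899, RHS = 14 → fails

3 of 6 pairs satisfy the claim.

Answer: (0, 7), (6, 0), (7, 0)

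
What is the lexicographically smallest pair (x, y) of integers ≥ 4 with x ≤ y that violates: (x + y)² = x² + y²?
Substituting (4, 4) into the claim:
LHS = (4 + 4)² = 64
RHS = 4² + 4² = 32

Since LHS ≠ RHS, this pair disproves the claim, and no lexicographically smaller pair (x ≤ y, integers ≥ 4) does.

For instance (4, 5) is also a counterexample (LHS = 81, RHS = 41), but it's lexicographically larger.

Answer: (x, y) = (4, 4)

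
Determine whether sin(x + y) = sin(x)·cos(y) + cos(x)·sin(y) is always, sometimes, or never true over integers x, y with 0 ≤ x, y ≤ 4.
The identity holds for every pair in the range. For instance at (x, y) = (0, 4): both sides equal sin(4) ≈ -0.7568.

Answer: Always true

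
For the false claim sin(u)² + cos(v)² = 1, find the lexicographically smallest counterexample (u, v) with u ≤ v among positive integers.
At (1, 1): both sides equal 1, so it holds there.

Substituting (1, 2) into the claim:
LHS = sin(1)² + cos(2)² ≈ 0.8813
RHS = 1

Since LHS ≠ RHS, this pair disproves the claim, and no lexicographically smaller pair (u ≤ v, positive integers) does.

For instance (6, 8) is also a counterexample (LHS = cos(8)² + sin(6)² ≈ 0.09924, RHS = 1), but it's lexicographically larger.

Answer: (u, v) = (1, 2)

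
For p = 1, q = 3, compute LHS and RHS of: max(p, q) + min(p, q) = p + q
LHS = max(1, 3) + min(1, 3) = 4
RHS = 1 + 3 = 4

LHS = RHS: the two sides agree.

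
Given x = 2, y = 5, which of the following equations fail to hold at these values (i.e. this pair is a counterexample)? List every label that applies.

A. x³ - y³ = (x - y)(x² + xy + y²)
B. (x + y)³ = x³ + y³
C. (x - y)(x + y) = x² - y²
Evaluating each claim at the given values:
A. LHS = -117, RHS = -117 → holds here (LHS = RHS)
B. LHS = 343, RHS = 133 → fails here (LHS ≠ RHS)
C. LHS = -21, RHS = -21 → holds here (LHS = RHS)

Answer: B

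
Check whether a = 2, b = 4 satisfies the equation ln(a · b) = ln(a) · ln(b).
Substituting a = 2, b = 4:

LHS = ln(2 · 4) = ln(8) ≈ 2.079
RHS = ln(2) · ln(4) ≈ 0.9609

LHS ≠ RHS, so the equation does not hold at this point.

Answer: Fails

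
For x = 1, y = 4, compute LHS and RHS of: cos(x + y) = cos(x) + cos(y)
LHS = cos(1 + 4) = cos(5) ≈ 0.2837
RHS = cos(1) + cos(4) ≈ -0.1133

LHS ≠ RHS (they differ by about 0.397), so the equation does not hold here.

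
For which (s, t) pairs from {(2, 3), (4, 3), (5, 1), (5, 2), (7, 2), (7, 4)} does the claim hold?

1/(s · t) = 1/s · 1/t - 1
None

Testing each pair:
(2, 3): LHS = 1/6, RHS = -5/6 → fails
(4, 3): LHS = 1/12, RHS = -11/12 → fails
(5, 1): LHS = 1/5, RHS = -4/5 → fails
(5, 2): LHS = 1/10, RHS = -9/10 → fails
(7, 2): LHS = 1/14, RHS = -13/14 → fails
(7, 4): LHS = 1/28, RHS = -27/28 → fails

No pair satisfies the claim.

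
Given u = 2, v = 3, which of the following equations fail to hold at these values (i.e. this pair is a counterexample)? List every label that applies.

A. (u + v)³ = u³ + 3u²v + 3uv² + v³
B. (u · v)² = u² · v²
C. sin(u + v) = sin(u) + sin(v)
Evaluating each claim at the given values:
A. LHS = 125, RHS = 125 → holds here (LHS = RHS)
B. LHS = 36, RHS = 36 → holds here (LHS = RHS)
C. LHS = sin(5) ≈ -0.9589, RHS = sin(3) + sin(2) ≈ 1.05 → fails here (LHS ≠ RHS)

Answer: C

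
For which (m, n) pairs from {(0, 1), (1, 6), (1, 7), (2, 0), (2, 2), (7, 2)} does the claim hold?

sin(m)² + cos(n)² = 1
(2, 2)

Testing each pair:
(0, 1): LHS = cos(1)² ≈ 0.2919, RHS = 1 → fails
(1, 6): LHS = sin(1)² + cos(6)² ≈ 1.63, RHS = 1 → fails
(1, 7): LHS = cos(7)² + sin(1)² ≈ 1.276, RHS = 1 → fails
(2, 0): LHS = sin(2)² + 1 ≈ 1.827, RHS = 1 → fails
(2, 2): LHS = cos(2)² + sin(2)² = 1, RHS = 1 → holds
(7, 2): LHS = cos(2)² + sin(7)² ≈ 0.6048, RHS = 1 → fails

1 of 6 pairs satisfies the claim.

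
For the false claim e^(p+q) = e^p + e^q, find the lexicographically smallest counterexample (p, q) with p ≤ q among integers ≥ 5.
(p, q) = (5, 5)

Substituting (5, 5) into the claim:
LHS = e^(5+5) = e^10 ≈ 22026.5
RHS = e^5 + e^5 = 2·e^5 ≈ 296.8

Since LHS ≠ RHS, this pair disproves the claim, and no lexicographically smaller pair (p ≤ q, integers ≥ 5) does.

For instance (6, 8) is also a counterexample (LHS = e^14 ≈ 1202604.3, RHS = e^6 + e^8 ≈ 3384), but it's lexicographically larger.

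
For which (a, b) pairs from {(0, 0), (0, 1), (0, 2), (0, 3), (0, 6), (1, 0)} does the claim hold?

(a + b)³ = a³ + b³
All pairs

Testing each pair:
(0, 0): LHS = 0, RHS = 0 → holds
(0, 1): LHS = 1, RHS = 1 → holds
(0, 2): LHS = 8, RHS = 8 → holds
(0, 3): LHS = 27, RHS = 27 → holds
(0, 6): LHS = 216, RHS = 216 → holds
(1, 0): LHS = 1, RHS = 1 → holds

Every pair satisfies the claim.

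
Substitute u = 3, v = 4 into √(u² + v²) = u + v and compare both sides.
LHS = √(3² + 4²) = 5
RHS = 3 + 4 = 7

LHS ≠ RHS, so the equation does not hold here.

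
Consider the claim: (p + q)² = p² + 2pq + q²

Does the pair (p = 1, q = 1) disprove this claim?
No

Substituting p = 1, q = 1:
LHS = (1 + 1)² = 4
RHS = 1² + 2·1·1 + 1² = 4

The sides agree, so this pair does not disprove the claim.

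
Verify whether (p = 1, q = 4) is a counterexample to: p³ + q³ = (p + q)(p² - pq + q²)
No

Substituting p = 1, q = 4:
LHS = 1³ + 4³ = 65
RHS = (1 + 4)(1² - 1·4 + 4²) = 65

The sides agree, so this pair does not disprove the claim.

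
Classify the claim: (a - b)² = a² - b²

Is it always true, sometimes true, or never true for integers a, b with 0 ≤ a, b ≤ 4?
Sometimes true

It holds at (a, b) = (2, 0) (both sides equal 4), but fails at (a, b) = (0, 1) (LHS = 1, RHS = -1).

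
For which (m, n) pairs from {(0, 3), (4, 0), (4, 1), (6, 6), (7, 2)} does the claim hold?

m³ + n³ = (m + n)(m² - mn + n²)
All pairs

Testing each pair:
(0, 3): LHS = 27, RHS = 27 → holds
(4, 0): LHS = 64, RHS = 64 → holds
(4, 1): LHS = 65, RHS = 65 → holds
(6, 6): LHS = 432, RHS = 432 → holds
(7, 2): LHS = 351, RHS = 351 → holds

Every pair satisfies the claim.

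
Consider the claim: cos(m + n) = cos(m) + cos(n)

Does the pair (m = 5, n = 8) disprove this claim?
Yes

Substituting m = 5, n = 8:
LHS = cos(5 + 8) = cos(13) ≈ 0.9074
RHS = cos(5) + cos(8) ≈ 0.1382

Since LHS ≠ RHS, this pair disproves the claim.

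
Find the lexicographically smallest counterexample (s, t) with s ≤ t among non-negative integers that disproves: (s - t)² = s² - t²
(s, t) = (0, 1)

Substituting (0, 1) into the claim:
LHS = (0 - 1)² = 1
RHS = 0² - 1² = -1

Since LHS ≠ RHS, this pair disproves the claim, and no lexicographically smaller pair (s ≤ t, non-negative integers) does.

For instance (5, 7) is also a counterexample (LHS = 4, RHS = -24), but it's lexicographically larger.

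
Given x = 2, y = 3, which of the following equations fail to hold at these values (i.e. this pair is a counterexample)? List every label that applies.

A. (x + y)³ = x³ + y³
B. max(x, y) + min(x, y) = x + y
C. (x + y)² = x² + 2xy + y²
A

Evaluating each claim at the given values:
A. LHS = 125, RHS = 35 → fails here (LHS ≠ RHS)
B. LHS = 5, RHS = 5 → holds here (LHS = RHS)
C. LHS = 25, RHS = 25 → holds here (LHS = RHS)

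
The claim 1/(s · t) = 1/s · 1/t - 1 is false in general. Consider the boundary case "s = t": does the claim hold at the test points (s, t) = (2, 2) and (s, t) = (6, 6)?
No, fails at both test points

At (2, 2): LHS = 1/4 ≠ RHS = -3/4
At (6, 6): LHS = 1/36 ≠ RHS = -35/36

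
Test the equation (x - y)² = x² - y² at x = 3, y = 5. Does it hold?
Fails

Substituting x = 3, y = 5:

LHS = (3 - 5)² = 4
RHS = 3² - 5² = -16

LHS ≠ RHS, so the equation does not hold at this point.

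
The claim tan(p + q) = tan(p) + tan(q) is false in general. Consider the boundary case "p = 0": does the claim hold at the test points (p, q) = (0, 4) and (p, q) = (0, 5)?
Yes, holds at both test points

At (0, 4): LHS = tan(4) ≈ 1.158, RHS = tan(4) ≈ 1.158 → equal
At (0, 5): LHS = tan(5) ≈ -3.381, RHS = tan(5) ≈ -3.381 → equal

So the claim does hold at both of these boundary points, even though it is not an identity.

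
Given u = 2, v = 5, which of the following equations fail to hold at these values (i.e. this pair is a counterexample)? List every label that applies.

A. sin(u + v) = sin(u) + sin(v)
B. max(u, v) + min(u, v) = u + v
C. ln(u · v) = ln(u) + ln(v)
Evaluating each claim at the given values:
A. LHS = sin(7) ≈ 0.657, RHS = sin(5) + sin(2) ≈ -0.04963 → fails here (LHS ≠ RHS)
B. LHS = 7, RHS = 7 → holds here (LHS = RHS)
C. LHS = ln(10) ≈ 2.303, RHS = ln(2) + ln(5) ≈ 2.303 → holds here (LHS = RHS)

Answer: A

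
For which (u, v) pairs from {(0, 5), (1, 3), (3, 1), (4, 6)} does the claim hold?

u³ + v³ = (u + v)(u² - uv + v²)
All pairs

Testing each pair:
(0, 5): LHS = 125, RHS = 125 → holds
(1, 3): LHS = 28, RHS = 28 → holds
(3, 1): LHS = 28, RHS = 28 → holds
(4, 6): LHS = 280, RHS = 280 → holds

Every pair satisfies the claim.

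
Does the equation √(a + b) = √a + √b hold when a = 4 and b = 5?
Fails

Substituting a = 4, b = 5:

LHS = √(4 + 5) = 3
RHS = √4 + √5 = 2 + √(5) ≈ 4.236

LHS ≠ RHS, so the equation does not hold at this point.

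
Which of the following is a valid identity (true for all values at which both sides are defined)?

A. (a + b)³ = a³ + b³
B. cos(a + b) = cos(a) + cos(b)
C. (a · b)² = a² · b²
C

A: fails at (3, 4) — LHS = 343, RHS = 91.
B: fails at (5, 5) — LHS = cos(10) ≈ -0.8391, RHS = 2·cos(5) ≈ 0.5673.
C: holds — e.g. at (4, 5), both sides equal 400.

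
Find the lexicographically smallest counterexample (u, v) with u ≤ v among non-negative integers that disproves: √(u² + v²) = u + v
At (0, 5): both sides equal 5, so it holds there.

Substituting (1, 1) into the claim:
LHS = √(1² + 1²) = √(2) ≈ 1.414
RHS = 1 + 1 = 2

Since LHS ≠ RHS, this pair disproves the claim, and no lexicographically smaller pair (u ≤ v, non-negative integers) does.

For instance (3, 5) is also a counterexample (LHS = √(34) ≈ 5.831, RHS = 8), but it's lexicographically larger.

Answer: (u, v) = (1, 1)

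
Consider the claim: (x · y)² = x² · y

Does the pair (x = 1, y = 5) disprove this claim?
Substituting x = 1, y = 5:
LHS = (1 · 5)² = 25
RHS = 1² · 5 = 5

Since LHS ≠ RHS, this pair disproves the claim.

Answer: Yes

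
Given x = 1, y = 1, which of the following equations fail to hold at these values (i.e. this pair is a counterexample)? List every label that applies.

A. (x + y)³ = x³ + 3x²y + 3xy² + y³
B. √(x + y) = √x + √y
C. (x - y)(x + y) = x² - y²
Evaluating each claim at the given values:
A. LHS = 8, RHS = 8 → holds here (LHS = RHS)
B. LHS = √(2) ≈ 1.414, RHS = 2 → fails here (LHS ≠ RHS)
C. LHS = 0, RHS = 0 → holds here (LHS = RHS)

Answer: B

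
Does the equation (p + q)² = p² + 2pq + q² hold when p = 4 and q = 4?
Holds

Substituting p = 4, q = 4:

LHS = (4 + 4)² = 64
RHS = 4² + 2·4·4 + 4² = 64

LHS = RHS, so the equation holds at this point.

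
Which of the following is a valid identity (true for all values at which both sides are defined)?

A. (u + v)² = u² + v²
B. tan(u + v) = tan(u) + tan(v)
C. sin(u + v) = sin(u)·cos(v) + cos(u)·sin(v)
A: fails at (3, 5) — LHS = 64, RHS = 34.
B: fails at (4, 5) — LHS = tan(9) ≈ -0.4523, RHS = tan(5) + tan(4) ≈ -2.223.
C: holds — e.g. at (3, 7), both sides equal sin(10) ≈ -0.544.

Answer: C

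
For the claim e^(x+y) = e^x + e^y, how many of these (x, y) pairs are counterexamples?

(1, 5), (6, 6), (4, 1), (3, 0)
Testing each pair:
(1, 5): LHS = e^6 ≈ 403.4, RHS = e + e^5 ≈ 151.1 → counterexample
(6, 6): LHS = e^12 ≈ 162754.8, RHS = 2·e^6 ≈ 806.9 → counterexample
(4, 1): LHS = e^5 ≈ 148.4, RHS = e + e^4 ≈ 57.32 → counterexample
(3, 0): LHS = e^3 ≈ 20.09, RHS = 1 + e^3 ≈ 21.09 → counterexample

That makes 4 counterexamples.

Answer: 4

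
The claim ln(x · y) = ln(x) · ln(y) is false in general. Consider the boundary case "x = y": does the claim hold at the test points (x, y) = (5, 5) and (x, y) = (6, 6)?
At (5, 5): LHS = ln(25) ≈ 3.219 ≠ RHS = ln(5)² ≈ 2.59
At (6, 6): LHS = ln(36) ≈ 3.584 ≠ RHS = ln(6)² ≈ 3.21

Answer: No, fails at both test points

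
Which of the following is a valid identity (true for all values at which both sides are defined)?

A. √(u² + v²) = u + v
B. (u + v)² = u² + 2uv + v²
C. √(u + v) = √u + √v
B

A: fails at (1, 2) — LHS = √(5) ≈ 2.236, RHS = 3.
B: holds — e.g. at (1, 1), both sides equal 4.
C: fails at (4, 6) — LHS = √(10) ≈ 3.162, RHS = 2 + √(6) ≈ 4.449.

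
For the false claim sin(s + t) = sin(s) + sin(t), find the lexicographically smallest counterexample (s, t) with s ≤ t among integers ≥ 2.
(s, t) = (2, 2)

Substituting (2, 2) into the claim:
LHS = sin(2 + 2) = sin(4) ≈ -0.7568
RHS = sin(2) + sin(2) = 2·sin(2) ≈ 1.819

Since LHS ≠ RHS, this pair disproves the claim, and no lexicographically smaller pair (s ≤ t, integers ≥ 2) does.

For instance (6, 7) is also a counterexample (LHS = sin(13) ≈ 0.4202, RHS = sin(6) + sin(7) ≈ 0.3776), but it's lexicographically larger.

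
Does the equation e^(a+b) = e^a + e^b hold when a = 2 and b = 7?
Substituting a = 2, b = 7:

LHS = e^(2+7) = e^9 ≈ 8103
RHS = e^2 + e^7 ≈ 1104

LHS ≠ RHS, so the equation does not hold at this point.

Answer: Fails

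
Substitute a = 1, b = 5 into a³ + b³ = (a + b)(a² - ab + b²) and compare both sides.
LHS = 1³ + 5³ = 126
RHS = (1 + 5)(1² - 1·5 + 5²) = 126

LHS = RHS: the two sides agree.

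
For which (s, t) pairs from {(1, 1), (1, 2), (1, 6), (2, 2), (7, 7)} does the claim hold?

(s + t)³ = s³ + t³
None

Testing each pair:
(1, 1): LHS = 8, RHS = 2 → fails
(1, 2): LHS = 27, RHS = 9 → fails
(1, 6): LHS = 343, RHS = 217 → fails
(2, 2): LHS = 64, RHS = 16 → fails
(7, 7): LHS = 2744, RHS = 686 → fails

No pair satisfies the claim.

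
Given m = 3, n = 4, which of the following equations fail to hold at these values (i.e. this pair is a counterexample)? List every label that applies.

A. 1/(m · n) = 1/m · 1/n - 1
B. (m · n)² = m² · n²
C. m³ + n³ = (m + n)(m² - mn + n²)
A

Evaluating each claim at the given values:
A. LHS = 1/12, RHS = -11/12 → fails here (LHS ≠ RHS)
B. LHS = 144, RHS = 144 → holds here (LHS = RHS)
C. LHS = 91, RHS = 91 → holds here (LHS = RHS)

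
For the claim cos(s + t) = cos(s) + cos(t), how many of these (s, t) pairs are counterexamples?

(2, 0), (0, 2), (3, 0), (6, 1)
4

Testing each pair:
(2, 0): LHS = cos(2) ≈ -0.4161, RHS = cos(2) + 1 ≈ 0.5839 → counterexample
(0, 2): LHS = cos(2) ≈ -0.4161, RHS = cos(2) + 1 ≈ 0.5839 → counterexample
(3, 0): LHS = cos(3) ≈ -0.99, RHS = cos(3) + 1 ≈ 0.01001 → counterexample
(6, 1): LHS = cos(7) ≈ 0.7539, RHS = cos(1) + cos(6) ≈ 1.5 → counterexample

That makes 4 counterexamples.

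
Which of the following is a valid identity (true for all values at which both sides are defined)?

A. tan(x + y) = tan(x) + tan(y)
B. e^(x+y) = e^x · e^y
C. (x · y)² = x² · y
A: fails at (5, 5) — LHS = tan(10) ≈ 0.6484, RHS = 2·tan(5) ≈ -6.761.
B: holds — e.g. at (3, 4), both sides equal e^7 ≈ 1097.
C: fails at (4, 5) — LHS = 400, RHS = 80.

Answer: B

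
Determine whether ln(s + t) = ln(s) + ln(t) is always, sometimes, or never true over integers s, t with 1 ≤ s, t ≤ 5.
It holds at (s, t) = (2, 2) (both sides equal ln(4) ≈ 1.386), but fails at (s, t) = (4, 2) (LHS = ln(6) ≈ 1.792, RHS = ln(2) + ln(4) ≈ 2.079).

Answer: Sometimes true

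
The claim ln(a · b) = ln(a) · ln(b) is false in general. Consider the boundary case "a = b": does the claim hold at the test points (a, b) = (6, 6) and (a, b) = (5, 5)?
No, fails at both test points

At (6, 6): LHS = ln(36) ≈ 3.584 ≠ RHS = ln(6)² ≈ 3.21
At (5, 5): LHS = ln(25) ≈ 3.219 ≠ RHS = ln(5)² ≈ 2.59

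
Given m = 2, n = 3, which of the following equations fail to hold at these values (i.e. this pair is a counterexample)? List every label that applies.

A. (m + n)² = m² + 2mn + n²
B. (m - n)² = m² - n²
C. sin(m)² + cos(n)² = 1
B, C

Evaluating each claim at the given values:
A. LHS = 25, RHS = 25 → holds here (LHS = RHS)
B. LHS = 1, RHS = -5 → fails here (LHS ≠ RHS)
C. LHS = sin(2)² + cos(3)² ≈ 1.807, RHS = 1 → fails here (LHS ≠ RHS)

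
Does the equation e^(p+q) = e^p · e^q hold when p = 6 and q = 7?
Substituting p = 6, q = 7:

LHS = e^(6+7) = e^13 ≈ 442413.4
RHS = e^6 · e^7 = e^13 ≈ 442413.4

LHS = RHS, so the equation holds at this point.

Answer: Holds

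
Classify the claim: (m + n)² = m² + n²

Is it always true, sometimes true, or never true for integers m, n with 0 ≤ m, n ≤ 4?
Sometimes true

It holds at (m, n) = (1, 0) (both sides equal 1), but fails at (m, n) = (1, 3) (LHS = 16, RHS = 10).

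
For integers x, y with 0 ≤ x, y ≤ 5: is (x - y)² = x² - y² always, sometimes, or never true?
Sometimes true

It holds at (x, y) = (4, 0) (both sides equal 16), but fails at (x, y) = (4, 3) (LHS = 1, RHS = 7).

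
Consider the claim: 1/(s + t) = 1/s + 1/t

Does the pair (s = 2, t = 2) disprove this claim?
Yes

Substituting s = 2, t = 2:
LHS = 1/(2 + 2) = 1/4
RHS = 1/2 + 1/2 = 1

Since LHS ≠ RHS, this pair disproves the claim.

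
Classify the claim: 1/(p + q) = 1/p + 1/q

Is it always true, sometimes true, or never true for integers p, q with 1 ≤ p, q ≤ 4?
Never true

The claim fails for every pair in the range. For instance at (p, q) = (4, 1): LHS = 1/5, RHS = 5/4.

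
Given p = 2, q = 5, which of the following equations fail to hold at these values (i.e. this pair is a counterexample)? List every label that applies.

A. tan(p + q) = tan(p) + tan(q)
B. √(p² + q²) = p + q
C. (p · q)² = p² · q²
A, B

Evaluating each claim at the given values:
A. LHS = tan(7) ≈ 0.8714, RHS = tan(5) + tan(2) ≈ -5.566 → fails here (LHS ≠ RHS)
B. LHS = √(29) ≈ 5.385, RHS = 7 → fails here (LHS ≠ RHS)
C. LHS = 100, RHS = 100 → holds here (LHS = RHS)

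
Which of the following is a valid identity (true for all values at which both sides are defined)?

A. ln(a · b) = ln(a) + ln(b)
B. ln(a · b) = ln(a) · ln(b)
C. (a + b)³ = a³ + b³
A: holds — e.g. at (1, 4), both sides equal ln(4) ≈ 1.386.
B: fails at (3, 7) — LHS = ln(21) ≈ 3.045, RHS = ln(3)·ln(7) ≈ 2.138.
C: fails at (1, 4) — LHS = 125, RHS = 65.

Answer: A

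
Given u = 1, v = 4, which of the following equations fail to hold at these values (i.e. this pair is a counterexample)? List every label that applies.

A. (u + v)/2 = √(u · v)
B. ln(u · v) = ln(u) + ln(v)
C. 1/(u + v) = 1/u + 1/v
Evaluating each claim at the given values:
A. LHS = 5/2, RHS = 2 → fails here (LHS ≠ RHS)
B. LHS = ln(4) ≈ 1.386, RHS = ln(4) ≈ 1.386 → holds here (LHS = RHS)
C. LHS = 1/5, RHS = 5/4 → fails here (LHS ≠ RHS)

Answer: A, C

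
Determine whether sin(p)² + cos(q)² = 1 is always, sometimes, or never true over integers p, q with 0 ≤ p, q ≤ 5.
Sometimes true

It holds at (p, q) = (3, 3) (both sides equal 1), but fails at (p, q) = (0, 2) (LHS = cos(2)² ≈ 0.1732, RHS = 1).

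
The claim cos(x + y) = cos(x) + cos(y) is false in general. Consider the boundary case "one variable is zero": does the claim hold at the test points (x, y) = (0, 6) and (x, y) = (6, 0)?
No, fails at both test points

At (0, 6): LHS = cos(6) ≈ 0.9602 ≠ RHS = cos(6) + 1 ≈ 1.96
At (6, 0): LHS = cos(6) ≈ 0.9602 ≠ RHS = cos(6) + 1 ≈ 1.96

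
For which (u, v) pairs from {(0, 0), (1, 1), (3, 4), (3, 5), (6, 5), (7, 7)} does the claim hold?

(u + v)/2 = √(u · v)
(0, 0), (1, 1), (7, 7)

Testing each pair:
(0, 0): LHS = 0, RHS = 0 → holds
(1, 1): LHS = 1, RHS = 1 → holds
(3, 4): LHS = 7/2, RHS = 2·√(3) ≈ 3.464 → fails
(3, 5): LHS = 4, RHS = √(15) ≈ 3.873 → fails
(6, 5): LHS = 11/2, RHS = √(30) ≈ 5.477 → fails
(7, 7): LHS = 7, RHS = 7 → holds

3 of 6 pairs satisfy the claim.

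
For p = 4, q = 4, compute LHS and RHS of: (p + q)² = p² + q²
LHS = (4 + 4)² = 64
RHS = 4² + 4² = 32

LHS ≠ RHS, so the equation does not hold here.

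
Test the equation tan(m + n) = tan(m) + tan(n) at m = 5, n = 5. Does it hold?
Fails

Substituting m = 5, n = 5:

LHS = tan(5 + 5) = tan(10) ≈ 0.6484
RHS = tan(5) + tan(5) = 2·tan(5) ≈ -6.761

LHS ≠ RHS, so the equation does not hold at this point.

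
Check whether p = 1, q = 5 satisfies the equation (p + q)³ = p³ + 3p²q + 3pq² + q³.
Holds

Substituting p = 1, q = 5:

LHS = (1 + 5)³ = 216
RHS = 1³ + 3·1²·5 + 3·1·5² + 5³ = 216

LHS = RHS, so the equation holds at this point.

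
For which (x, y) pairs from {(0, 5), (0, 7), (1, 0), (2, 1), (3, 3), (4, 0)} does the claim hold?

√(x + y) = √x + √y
Testing each pair:
(0, 5): LHS = √(5) ≈ 2.236, RHS = √(5) ≈ 2.236 → holds
(0, 7): LHS = √(7) ≈ 2.646, RHS = √(7) ≈ 2.646 → holds
(1, 0): LHS = 1, RHS = 1 → holds
(2, 1): LHS = √(3) ≈ 1.732, RHS = 1 + √(2) ≈ 2.414 → fails
(3, 3): LHS = √(6) ≈ 2.449, RHS = 2·√(3) ≈ 3.464 → fails
(4, 0): LHS = 2, RHS = 2 → holds

4 of 6 pairs satisfy the claim.

Answer: (0, 5), (0, 7), (1, 0), (4, 0)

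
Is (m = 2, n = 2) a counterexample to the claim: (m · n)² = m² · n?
Substituting m = 2, n = 2:
LHS = (2 · 2)² = 16
RHS = 2² · 2 = 8

Since LHS ≠ RHS, this pair disproves the claim.

Answer: Yes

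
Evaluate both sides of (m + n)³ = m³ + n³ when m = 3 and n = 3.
LHS = (3 + 3)³ = 216
RHS = 3³ + 3³ = 54

LHS ≠ RHS, so the equation does not hold here.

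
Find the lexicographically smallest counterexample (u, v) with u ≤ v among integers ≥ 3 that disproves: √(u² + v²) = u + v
(u, v) = (3, 3)

Substituting (3, 3) into the claim:
LHS = √(3² + 3²) = 3·√(2) ≈ 4.243
RHS = 3 + 3 = 6

Since LHS ≠ RHS, this pair disproves the claim, and no lexicographically smaller pair (u ≤ v, integers ≥ 3) does.

For instance (6, 9) is also a counterexample (LHS = 3·√(13) ≈ 10.82, RHS = 15), but it's lexicographically larger.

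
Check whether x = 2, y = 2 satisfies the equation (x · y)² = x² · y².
Substituting x = 2, y = 2:

LHS = (2 · 2)² = 16
RHS = 2² · 2² = 16

LHS = RHS, so the equation holds at this point.

Answer: Holds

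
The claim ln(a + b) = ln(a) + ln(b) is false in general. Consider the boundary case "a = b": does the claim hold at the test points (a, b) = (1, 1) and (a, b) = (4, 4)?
At (1, 1): LHS = ln(2) ≈ 0.6931 ≠ RHS = 0
At (4, 4): LHS = ln(8) ≈ 2.079 ≠ RHS = 2·ln(4) ≈ 2.773

Answer: No, fails at both test points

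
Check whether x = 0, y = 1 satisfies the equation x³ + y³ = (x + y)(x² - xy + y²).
Substituting x = 0, y = 1:

LHS = 0³ + 1³ = 1
RHS = (0 + 1)(0² - 0·1 + 1²) = 1

LHS = RHS, so the equation holds at this point.

Answer: Holds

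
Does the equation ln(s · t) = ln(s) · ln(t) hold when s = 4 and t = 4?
Fails

Substituting s = 4, t = 4:

LHS = ln(4 · 4) = ln(16) ≈ 2.773
RHS = ln(4) · ln(4) = ln(4)² ≈ 1.922

LHS ≠ RHS, so the equation does not hold at this point.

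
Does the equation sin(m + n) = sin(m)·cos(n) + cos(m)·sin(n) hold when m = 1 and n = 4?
Holds

Substituting m = 1, n = 4:

LHS = sin(1 + 4) = sin(5) ≈ -0.9589
RHS = sin(1)·cos(4) + cos(1)·sin(4) = sin(1)·cos(4) + sin(4)·cos(1) ≈ -0.9589

LHS = RHS, so the equation holds at this point.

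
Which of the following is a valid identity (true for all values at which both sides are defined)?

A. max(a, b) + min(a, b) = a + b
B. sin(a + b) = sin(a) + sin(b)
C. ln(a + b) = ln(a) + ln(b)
A: holds — e.g. at (1, 3), both sides equal 4.
B: fails at (1, 3) — LHS = sin(4) ≈ -0.7568, RHS = sin(3) + sin(1) ≈ 0.9826.
C: fails at (2, 3) — LHS = ln(5) ≈ 1.609, RHS = ln(2) + ln(3) ≈ 1.792.

Answer: A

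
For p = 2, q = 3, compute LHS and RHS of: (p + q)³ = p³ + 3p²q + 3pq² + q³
LHS = (2 + 3)³ = 125
RHS = 2³ + 3·2²·3 + 3·2·3² + 3³ = 125

LHS = RHS: the two sides agree.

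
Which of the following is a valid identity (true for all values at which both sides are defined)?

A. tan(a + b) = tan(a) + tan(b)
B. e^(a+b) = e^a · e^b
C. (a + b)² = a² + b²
A: fails at (2, 2) — LHS = tan(4) ≈ 1.158, RHS = 2·tan(2) ≈ -4.37.
B: holds — e.g. at (2, 5), both sides equal e^7 ≈ 1097.
C: fails at (2, 4) — LHS = 36, RHS = 20.

Answer: B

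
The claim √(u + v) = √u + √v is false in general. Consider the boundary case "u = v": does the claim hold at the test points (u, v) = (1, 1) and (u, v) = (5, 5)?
At (1, 1): LHS = √(2) ≈ 1.414 ≠ RHS = 2
At (5, 5): LHS = √(10) ≈ 3.162 ≠ RHS = 2·√(5) ≈ 4.472

Answer: No, fails at both test points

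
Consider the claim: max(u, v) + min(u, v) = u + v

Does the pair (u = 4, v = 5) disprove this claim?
No

Substituting u = 4, v = 5:
LHS = max(4, 5) + min(4, 5) = 9
RHS = 4 + 5 = 9

The sides agree, so this pair does not disprove the claim.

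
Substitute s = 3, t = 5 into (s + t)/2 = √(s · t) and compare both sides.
LHS = (3 + 5)/2 = 4
RHS = √(3 · 5) = √(15) ≈ 3.873

LHS ≠ RHS (they differ by about 0.127), so the equation does not hold here.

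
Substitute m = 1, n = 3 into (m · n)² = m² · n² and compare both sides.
LHS = (1 · 3)² = 9
RHS = 1² · 3² = 9

LHS = RHS: the two sides agree.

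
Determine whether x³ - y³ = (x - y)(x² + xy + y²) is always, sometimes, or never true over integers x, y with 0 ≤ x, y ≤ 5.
The identity holds for every pair in the range. For instance at (x, y) = (1, 2): both sides equal -7.

Answer: Always true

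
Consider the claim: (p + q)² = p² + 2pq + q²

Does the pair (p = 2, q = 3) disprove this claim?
Substituting p = 2, q = 3:
LHS = (2 + 3)² = 25
RHS = 2² + 2·2·3 + 3² = 25

The sides agree, so this pair does not disprove the claim.

Answer: No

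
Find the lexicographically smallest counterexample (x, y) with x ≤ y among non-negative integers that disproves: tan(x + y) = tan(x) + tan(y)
At (0, 0): both sides equal 0, so it holds there.
At (0, 7): both sides equal tan(7) ≈ 0.8714, so it holds there.

Substituting (1, 1) into the claim:
LHS = tan(1 + 1) = tan(2) ≈ -2.185
RHS = tan(1) + tan(1) = 2·tan(1) ≈ 3.115

Since LHS ≠ RHS, this pair disproves the claim, and no lexicographically smaller pair (x ≤ y, non-negative integers) does.

For instance (1, 3) is also a counterexample (LHS = tan(4) ≈ 1.158, RHS = tan(3) + tan(1) ≈ 1.415), but it's lexicographically larger.

Answer: (x, y) = (1, 1)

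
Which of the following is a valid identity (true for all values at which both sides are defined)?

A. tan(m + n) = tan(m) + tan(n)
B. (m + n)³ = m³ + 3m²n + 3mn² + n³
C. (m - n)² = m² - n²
A: fails at (1, 4) — LHS = tan(5) ≈ -3.381, RHS = tan(4) + tan(1) ≈ 2.715.
B: holds — e.g. at (2, 7), both sides equal 729.
C: fails at (2, 3) — LHS = 1, RHS = -5.

Answer: B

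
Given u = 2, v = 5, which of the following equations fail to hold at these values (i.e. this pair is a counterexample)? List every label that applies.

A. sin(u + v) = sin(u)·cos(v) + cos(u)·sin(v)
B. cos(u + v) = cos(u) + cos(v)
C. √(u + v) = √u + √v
Evaluating each claim at the given values:
A. LHS = sin(7) ≈ 0.657, RHS = sin(2)·cos(5) + sin(5)·cos(2) ≈ 0.657 → holds here (LHS = RHS)
B. LHS = cos(7) ≈ 0.7539, RHS = cos(2) + cos(5) ≈ -0.1325 → fails here (LHS ≠ RHS)
C. LHS = √(7) ≈ 2.646, RHS = √(2) + √(5) ≈ 3.65 → fails here (LHS ≠ RHS)

Answer: B, C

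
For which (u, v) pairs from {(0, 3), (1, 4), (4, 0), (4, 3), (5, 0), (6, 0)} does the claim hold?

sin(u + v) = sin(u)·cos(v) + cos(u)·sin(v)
All pairs

Testing each pair:
(0, 3): LHS = sin(3) ≈ 0.1411, RHS = sin(3) ≈ 0.1411 → holds
(1, 4): LHS = sin(5) ≈ -0.9589, RHS = sin(1)·cos(4) + sin(4)·cos(1) ≈ -0.9589 → holds
(4, 0): LHS = sin(4) ≈ -0.7568, RHS = sin(4) ≈ -0.7568 → holds
(4, 3): LHS = sin(7) ≈ 0.657, RHS = sin(3)·cos(4) + sin(4)·cos(3) ≈ 0.657 → holds
(5, 0): LHS = sin(5) ≈ -0.9589, RHS = sin(5) ≈ -0.9589 → holds
(6, 0): LHS = sin(6) ≈ -0.2794, RHS = sin(6) ≈ -0.2794 → holds

Every pair satisfies the claim.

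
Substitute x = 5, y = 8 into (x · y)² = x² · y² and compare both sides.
LHS = (5 · 8)² = 1600
RHS = 5² · 8² = 1600

LHS = RHS: the two sides agree.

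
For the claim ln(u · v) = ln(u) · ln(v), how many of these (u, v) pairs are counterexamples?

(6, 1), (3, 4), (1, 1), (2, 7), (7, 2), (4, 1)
Testing each pair:
(6, 1): LHS = ln(6) ≈ 1.792, RHS = 0 → counterexample
(3, 4): LHS = ln(12) ≈ 2.485, RHS = ln(3)·ln(4) ≈ 1.523 → counterexample
(1, 1): LHS = 0, RHS = 0 → satisfies claim
(2, 7): LHS = ln(14) ≈ 2.639, RHS = ln(2)·ln(7) ≈ 1.349 → counterexample
(7, 2): LHS = ln(14) ≈ 2.639, RHS = ln(2)·ln(7) ≈ 1.349 → counterexample
(4, 1): LHS = ln(4) ≈ 1.386, RHS = 0 → counterexample

That makes 5 counterexamples.

Answer: 5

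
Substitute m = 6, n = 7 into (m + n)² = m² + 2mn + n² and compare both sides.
LHS = (6 + 7)² = 169
RHS = 6² + 2·6·7 + 7² = 169

LHS = RHS: the two sides agree.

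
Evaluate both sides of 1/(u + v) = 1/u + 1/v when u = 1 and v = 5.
LHS = 1/(1 + 5) = 1/6
RHS = 1/1 + 1/5 = 6/5

LHS ≠ RHS, so the equation does not hold here.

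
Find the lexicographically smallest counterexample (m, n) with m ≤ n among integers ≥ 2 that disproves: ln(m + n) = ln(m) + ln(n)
(m, n) = (2, 3)

At (2, 2): both sides equal ln(4) ≈ 1.386, so it holds there.

Substituting (2, 3) into the claim:
LHS = ln(2 + 3) = ln(5) ≈ 1.609
RHS = ln(2) + ln(3) ≈ 1.792

Since LHS ≠ RHS, this pair disproves the claim, and no lexicographically smaller pair (m ≤ n, integers ≥ 2) does.

For instance (4, 7) is also a counterexample (LHS = ln(11) ≈ 2.398, RHS = ln(4) + ln(7) ≈ 3.332), but it's lexicographically larger.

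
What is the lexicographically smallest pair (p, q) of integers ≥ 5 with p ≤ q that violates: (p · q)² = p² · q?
Substituting (5, 5) into the claim:
LHS = (5 · 5)² = 625
RHS = 5² · 5 = 125

Since LHS ≠ RHS, this pair disproves the claim, and no lexicographically smaller pair (p ≤ q, integers ≥ 5) does.

For instance (8, 11) is also a counterexample (LHS = 7744, RHS = 704), but it's lexicographically larger.

Answer: (p, q) = (5, 5)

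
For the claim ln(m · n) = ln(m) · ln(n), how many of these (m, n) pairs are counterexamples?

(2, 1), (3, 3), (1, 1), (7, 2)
3

Testing each pair:
(2, 1): LHS = ln(2) ≈ 0.6931, RHS = 0 → counterexample
(3, 3): LHS = ln(9) ≈ 2.197, RHS = ln(3)² ≈ 1.207 → counterexample
(1, 1): LHS = 0, RHS = 0 → satisfies claim
(7, 2): LHS = ln(14) ≈ 2.639, RHS = ln(2)·ln(7) ≈ 1.349 → counterexample

That makes 3 counterexamples.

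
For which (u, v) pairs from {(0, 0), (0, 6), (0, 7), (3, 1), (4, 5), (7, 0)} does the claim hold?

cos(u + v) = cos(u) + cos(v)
Testing each pair:
(0, 0): LHS = 1, RHS = 2 → fails
(0, 6): LHS = cos(6) ≈ 0.9602, RHS = cos(6) + 1 ≈ 1.96 → fails
(0, 7): LHS = cos(7) ≈ 0.7539, RHS = cos(7) + 1 ≈ 1.754 → fails
(3, 1): LHS = cos(4) ≈ -0.6536, RHS = cos(3) + cos(1) ≈ -0.4497 → fails
(4, 5): LHS = cos(9) ≈ -0.9111, RHS = cos(4) + cos(5) ≈ -0.37 → fails
(7, 0): LHS = cos(7) ≈ 0.7539, RHS = cos(7) + 1 ≈ 1.754 → fails

No pair satisfies the claim.

Answer: None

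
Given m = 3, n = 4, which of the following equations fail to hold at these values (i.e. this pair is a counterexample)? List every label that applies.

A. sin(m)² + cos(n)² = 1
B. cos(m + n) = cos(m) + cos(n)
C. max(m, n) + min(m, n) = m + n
Evaluating each claim at the given values:
A. LHS = sin(3)² + cos(4)² ≈ 0.4472, RHS = 1 → fails here (LHS ≠ RHS)
B. LHS = cos(7) ≈ 0.7539, RHS = cos(3) + cos(4) ≈ -1.644 → fails here (LHS ≠ RHS)
C. LHS = 7, RHS = 7 → holds here (LHS = RHS)

Answer: A, B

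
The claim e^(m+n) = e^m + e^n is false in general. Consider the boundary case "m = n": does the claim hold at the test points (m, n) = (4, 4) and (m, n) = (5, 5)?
No, fails at both test points

At (4, 4): LHS = e^8 ≈ 2981 ≠ RHS = 2·e^4 ≈ 109.2
At (5, 5): LHS = e^10 ≈ 22026.5 ≠ RHS = 2·e^5 ≈ 296.8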